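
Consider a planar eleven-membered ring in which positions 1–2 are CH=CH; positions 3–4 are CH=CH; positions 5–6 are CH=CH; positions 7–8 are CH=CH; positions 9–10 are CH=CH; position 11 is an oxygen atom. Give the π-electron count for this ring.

12

Every ring atom contributes a p orbital perpendicular to the ring (each doubly-bonded ring atom is sp² with one p-orbital electron; the oxygen donates one lone pair from its p orbital), so the π system is cyclic and fully conjugated.
Counting π electrons: 5 × 2 = 10 from the double-bond units + 2 from the O atom = 12.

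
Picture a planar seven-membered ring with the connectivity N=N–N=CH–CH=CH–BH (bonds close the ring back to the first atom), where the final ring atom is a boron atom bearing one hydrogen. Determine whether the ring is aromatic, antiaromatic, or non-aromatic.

Every ring atom contributes a p orbital perpendicular to the ring (every atom in a ring double bond is sp² and brings one electron to the p orbital; the doubly-bonded nitrogens are pyridine-type — their lone pairs lie in the ring plane, leaving one electron in the p orbital; the boron has an empty p orbital), so the π system is cyclic and fully conjugated.
Tallying contributions gives 3 × 2 = 6 from the double-bond units + 0 from the BH atom = 6.
With 6 π electrons (n = 1), the Hückel 4n+2 condition holds.

Aromatic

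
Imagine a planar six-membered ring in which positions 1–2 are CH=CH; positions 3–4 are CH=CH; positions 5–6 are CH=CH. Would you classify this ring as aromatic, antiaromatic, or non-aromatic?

Aromatic

Every ring atom contributes a p orbital perpendicular to the ring (every atom in a ring double bond is sp² and brings one electron to the p orbital), so the π system is cyclic and fully conjugated.
Counting π electrons: 3 × 2 = 6 from the 3 double-bond units.
With 6 π electrons (n = 1), the Hückel 4n+2 condition holds.
This is benzene.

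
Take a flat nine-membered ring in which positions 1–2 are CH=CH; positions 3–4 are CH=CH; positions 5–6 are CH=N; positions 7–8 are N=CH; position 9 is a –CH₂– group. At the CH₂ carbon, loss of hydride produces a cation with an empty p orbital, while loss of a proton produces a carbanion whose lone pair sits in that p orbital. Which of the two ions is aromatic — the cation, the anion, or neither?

The anion

Once that carbon is sp², every ring atom has a p orbital and both ions are fully conjugated.
Cation: 4 × 2 + 0 = 8 π electrons → 4(2), antiaromatic.
Anion: 4 × 2 + 2 = 10 π electrons → 4(2)+2, aromatic.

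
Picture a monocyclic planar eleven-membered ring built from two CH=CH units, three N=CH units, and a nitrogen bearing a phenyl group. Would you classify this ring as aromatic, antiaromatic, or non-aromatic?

Check conjugation: the double-bond atoms are sp², each contributing one p electron; the doubly-bonded nitrogens are pyridine-type — their lone pairs lie in the ring plane, leaving one electron in the p orbital; the pyrrole-type nitrogen donates its lone pair from the p orbital — every position has a p orbital, so the cyclic π system is continuous.
π-electron count: 5 × 2 = 10 from the double-bond units + 2 from the N(phenyl) atom = 12.
12 = 4(3); a planar, fully conjugated 4n system is antiaromatic.

Antiaromatic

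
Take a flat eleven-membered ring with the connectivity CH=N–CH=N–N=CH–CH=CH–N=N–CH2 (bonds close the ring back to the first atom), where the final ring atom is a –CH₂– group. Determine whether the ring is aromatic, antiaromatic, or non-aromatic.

The CH2 position has four σ bonds — the tetrahedral CH₂ carbon is sp³ and has no p orbital in the ring π system — so the cyclic conjugation is interrupted.
Broken conjugation rules out both aromaticity and antiaromaticity.

Non-aromatic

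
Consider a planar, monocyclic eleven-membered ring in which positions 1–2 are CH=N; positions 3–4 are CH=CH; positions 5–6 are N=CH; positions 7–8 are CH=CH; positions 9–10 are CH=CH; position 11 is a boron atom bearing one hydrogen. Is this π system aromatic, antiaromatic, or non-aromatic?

Aromatic

The p orbitals form a continuous loop: every atom in a ring double bond is sp² and brings one electron to the p orbital; the doubly-bonded nitrogens are pyridine-type — their lone pairs lie in the ring plane, leaving one electron in the p orbital; the boron has an empty p orbital. The ring is fully conjugated.
Tallying contributions gives 5 × 2 = 10 from the double-bond units + 0 from the BH atom = 10.
Since 10 = 4·2 + 2, the ring meets the 4n+2 criterion.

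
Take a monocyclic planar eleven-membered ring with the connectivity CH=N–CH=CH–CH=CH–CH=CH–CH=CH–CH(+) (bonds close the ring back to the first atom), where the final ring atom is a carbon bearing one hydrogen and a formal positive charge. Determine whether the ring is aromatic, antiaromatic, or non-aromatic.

All ring atoms are sp² and supply a p orbital to the ring (every atom in a ring double bond is sp² and brings one electron to the p orbital; the doubly-bonded nitrogens are pyridine-type — their lone pairs lie in the ring plane, leaving one electron in the p orbital; the carbocation has an empty p orbital); the conjugation is uninterrupted.
Adding the contributions, 5 × 2 = 10 from the double-bond units + 0 from the CH(+) atom = 10.
Since 10 = 4·2 + 2, the ring meets the 4n+2 criterion.

Aromatic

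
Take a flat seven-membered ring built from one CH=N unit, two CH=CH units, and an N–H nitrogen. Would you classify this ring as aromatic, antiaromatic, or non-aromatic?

Antiaromatic

The p orbitals form a continuous loop: each doubly-bonded ring atom is sp² with one p-orbital electron; the doubly-bonded nitrogens are pyridine-type — their lone pairs lie in the ring plane, leaving one electron in the p orbital; the pyrrole-type nitrogen donates its lone pair from the p orbital. The ring is fully conjugated.
Adding the contributions, 3 × 2 = 6 from the double-bond units + 2 from the NH atom = 8.
With 8 = 4·2 π electrons, Hückel's rule classifies the planar ring as antiaromatic.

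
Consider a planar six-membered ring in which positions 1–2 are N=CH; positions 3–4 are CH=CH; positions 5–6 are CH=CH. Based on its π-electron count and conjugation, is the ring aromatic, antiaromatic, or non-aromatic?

Check conjugation: the double-bond atoms are sp², each contributing one p electron; each sp² =N– keeps its lone pair in-plane and puts one electron into the π system — every position has a p orbital, so the cyclic π system is continuous.
Tallying contributions gives 3 × 2 = 6 from the 3 double-bond units.
Since 6 = 4·1 + 2, the ring meets the 4n+2 criterion.

Aromatic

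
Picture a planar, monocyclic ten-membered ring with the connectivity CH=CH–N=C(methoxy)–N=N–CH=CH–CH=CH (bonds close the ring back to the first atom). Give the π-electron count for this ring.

All ring atoms are sp² and supply a p orbital to the ring (each doubly-bonded ring atom is sp² with one p-orbital electron; the doubly-bonded nitrogens are pyridine-type — their lone pairs lie in the ring plane, leaving one electron in the p orbital); the conjugation is uninterrupted.
Tallying contributions gives 5 × 2 = 10 from the 5 double-bond units.

10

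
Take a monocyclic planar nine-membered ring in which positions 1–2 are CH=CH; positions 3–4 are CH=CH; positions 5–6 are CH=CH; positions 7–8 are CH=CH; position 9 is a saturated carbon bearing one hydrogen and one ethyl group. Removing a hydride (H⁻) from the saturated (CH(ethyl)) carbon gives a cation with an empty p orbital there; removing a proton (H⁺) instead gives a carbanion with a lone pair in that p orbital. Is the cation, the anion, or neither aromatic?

Once that carbon is sp², every ring atom has a p orbital and both ions are fully conjugated.
Cation: 4 × 2 + 0 = 8 π electrons → 4(2), antiaromatic.
Anion: 4 × 2 + 2 = 10 π electrons → 4(2)+2, aromatic.

The anion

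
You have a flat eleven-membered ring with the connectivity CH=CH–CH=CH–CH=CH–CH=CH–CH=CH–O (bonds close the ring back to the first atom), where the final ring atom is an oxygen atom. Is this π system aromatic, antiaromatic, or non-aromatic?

Check conjugation: each doubly-bonded ring atom is sp² with one p-orbital electron; the oxygen donates one lone pair from its p orbital — every position has a p orbital, so the cyclic π system is continuous.
Counting π electrons: 5 × 2 = 10 from the double-bond units + 2 from the O atom = 12.
12 = 4(3); a planar, fully conjugated 4n system is antiaromatic.

Antiaromatic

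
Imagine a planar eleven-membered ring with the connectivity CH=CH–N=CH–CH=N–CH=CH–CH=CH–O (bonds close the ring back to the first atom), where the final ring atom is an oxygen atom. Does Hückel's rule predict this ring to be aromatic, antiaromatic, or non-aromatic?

Antiaromatic

Every ring atom contributes a p orbital perpendicular to the ring (the double-bond atoms are sp², each contributing one p electron; the doubly-bonded nitrogens are pyridine-type — their lone pairs lie in the ring plane, leaving one electron in the p orbital; the oxygen donates one lone pair from its p orbital), so the π system is cyclic and fully conjugated.
π-electron count: 5 × 2 = 10 from the double-bond units + 2 from the O atom = 12.
With 12 = 4·3 π electrons, Hückel's rule classifies the planar ring as antiaromatic.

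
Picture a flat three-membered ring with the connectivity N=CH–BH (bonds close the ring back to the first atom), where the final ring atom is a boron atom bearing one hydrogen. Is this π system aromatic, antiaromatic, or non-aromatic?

Check conjugation: each doubly-bonded ring atom is sp² with one p-orbital electron; each sp² =N– keeps its lone pair in-plane and puts one electron into the π system; the boron has an empty p orbital — every position has a p orbital, so the cyclic π system is continuous.
π-electron count: 1 × 2 = 2 from the double-bond unit + 0 from the BH atom = 2.
Since 2 = 4·0 + 2, the ring meets the 4n+2 criterion.

Aromatic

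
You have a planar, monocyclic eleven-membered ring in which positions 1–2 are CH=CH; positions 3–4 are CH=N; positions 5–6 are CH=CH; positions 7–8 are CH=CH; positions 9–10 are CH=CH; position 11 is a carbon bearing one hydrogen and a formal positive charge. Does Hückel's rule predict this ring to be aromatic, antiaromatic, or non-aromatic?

Aromatic

All ring atoms are sp² and supply a p orbital to the ring (every atom in a ring double bond is sp² and brings one electron to the p orbital; each sp² =N– keeps its lone pair in-plane and puts one electron into the π system; the carbocation has an empty p orbital); the conjugation is uninterrupted.
Counting π electrons: 5 × 2 = 10 from the double-bond units + 0 from the CH(+) atom = 10.
That gives a 4n+2 count (10, n = 2).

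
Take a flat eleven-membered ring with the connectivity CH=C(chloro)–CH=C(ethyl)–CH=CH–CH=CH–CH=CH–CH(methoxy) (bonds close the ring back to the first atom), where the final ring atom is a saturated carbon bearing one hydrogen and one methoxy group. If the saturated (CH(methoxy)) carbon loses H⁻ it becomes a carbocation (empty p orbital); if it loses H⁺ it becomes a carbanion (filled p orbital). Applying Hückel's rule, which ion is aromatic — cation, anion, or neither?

The cation

In both ions every ring atom is sp² and contributes a p orbital, so both rings are fully conjugated.
Cation: 5 × 2 + 0 = 10 π electrons → 4(2)+2, aromatic.
Anion: 5 × 2 + 2 = 12 π electrons → 4(3), antiaromatic.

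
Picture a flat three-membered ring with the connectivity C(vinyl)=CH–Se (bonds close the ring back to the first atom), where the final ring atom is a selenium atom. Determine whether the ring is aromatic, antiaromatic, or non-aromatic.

Antiaromatic

All ring atoms are sp² and supply a p orbital to the ring (each doubly-bonded ring atom is sp² with one p-orbital electron; the selenium donates one lone pair from its p orbital); the conjugation is uninterrupted.
π-electron count: 1 × 2 = 2 from the double-bond unit + 2 from the Se atom = 4.
4 = 4(1); a planar, fully conjugated 4n system is antiaromatic.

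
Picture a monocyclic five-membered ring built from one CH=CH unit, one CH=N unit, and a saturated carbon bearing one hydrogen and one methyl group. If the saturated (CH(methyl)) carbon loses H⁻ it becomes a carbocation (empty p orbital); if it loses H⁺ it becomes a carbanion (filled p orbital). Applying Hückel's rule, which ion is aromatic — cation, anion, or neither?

In either ion the ring is fully conjugated: every atom, including the new sp² carbon, supplies a p orbital.
Cation: 2 × 2 + 0 = 4 π electrons → 4(1), antiaromatic.
Anion: 2 × 2 + 2 = 6 π electrons → 4(1)+2, aromatic.

The anion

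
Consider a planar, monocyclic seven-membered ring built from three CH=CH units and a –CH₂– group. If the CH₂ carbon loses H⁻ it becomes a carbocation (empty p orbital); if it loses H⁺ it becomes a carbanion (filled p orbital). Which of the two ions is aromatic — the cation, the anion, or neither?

The cation

In both ions every ring atom is sp² and contributes a p orbital, so both rings are fully conjugated.
Cation: 3 × 2 + 0 = 6 π electrons → 4(1)+2, aromatic.
Anion: 3 × 2 + 2 = 8 π electrons → 4(2), antiaromatic.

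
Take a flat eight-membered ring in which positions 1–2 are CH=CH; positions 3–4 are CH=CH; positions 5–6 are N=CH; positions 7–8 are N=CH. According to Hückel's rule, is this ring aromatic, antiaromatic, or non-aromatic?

Antiaromatic

Check conjugation: the double-bond atoms are sp², each contributing one p electron; the doubly-bonded nitrogens are pyridine-type — their lone pairs lie in the ring plane, leaving one electron in the p orbital — every position has a p orbital, so the cyclic π system is continuous.
Counting π electrons: 4 × 2 = 8 from the 4 double-bond units.
A 4n π count (8, n = 2) in a planar conjugated ring means antiaromatic.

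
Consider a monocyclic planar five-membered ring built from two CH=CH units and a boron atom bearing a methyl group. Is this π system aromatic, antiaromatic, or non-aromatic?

Antiaromatic

All ring atoms are sp² and supply a p orbital to the ring (each doubly-bonded ring atom is sp² with one p-orbital electron; the boron has an empty p orbital); the conjugation is uninterrupted.
Tallying contributions gives 2 × 2 = 4 from the double-bond units + 0 from the B(methyl) atom = 4.
A 4n π count (4, n = 1) in a planar conjugated ring means antiaromatic.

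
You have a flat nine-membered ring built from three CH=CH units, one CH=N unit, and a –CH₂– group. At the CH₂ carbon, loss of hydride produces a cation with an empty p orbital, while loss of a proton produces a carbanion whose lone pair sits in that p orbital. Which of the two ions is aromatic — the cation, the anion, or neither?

The anion

Both ions have a continuous loop of p orbitals — each ring atom is sp².
Cation: 4 × 2 + 0 = 8 π electrons → 4(2), antiaromatic.
Anion: 4 × 2 + 2 = 10 π electrons → 4(2)+2, aromatic.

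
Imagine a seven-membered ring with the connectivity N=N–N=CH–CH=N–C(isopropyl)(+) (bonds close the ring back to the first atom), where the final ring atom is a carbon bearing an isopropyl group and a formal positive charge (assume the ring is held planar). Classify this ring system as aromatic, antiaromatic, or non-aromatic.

Aromatic

All ring atoms are sp² and supply a p orbital to the ring (each doubly-bonded ring atom is sp² with one p-orbital electron; each sp² =N– keeps its lone pair in-plane and puts one electron into the π system; the carbocation has an empty p orbital); the conjugation is uninterrupted.
π-electron count: 3 × 2 = 6 from the double-bond units + 0 from the C(isopropyl)(+) atom = 6.
With 6 π electrons (n = 1), the Hückel 4n+2 condition holds.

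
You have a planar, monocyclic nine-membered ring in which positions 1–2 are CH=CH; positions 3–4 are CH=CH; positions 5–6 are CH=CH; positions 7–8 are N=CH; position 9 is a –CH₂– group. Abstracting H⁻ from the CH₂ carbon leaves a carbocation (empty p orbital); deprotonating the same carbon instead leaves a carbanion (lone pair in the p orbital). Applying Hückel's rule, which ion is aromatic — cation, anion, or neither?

The anion

Once that carbon is sp², every ring atom has a p orbital and both ions are fully conjugated.
Cation: 4 × 2 + 0 = 8 π electrons → 4(2), antiaromatic.
Anion: 4 × 2 + 2 = 10 π electrons → 4(2)+2, aromatic.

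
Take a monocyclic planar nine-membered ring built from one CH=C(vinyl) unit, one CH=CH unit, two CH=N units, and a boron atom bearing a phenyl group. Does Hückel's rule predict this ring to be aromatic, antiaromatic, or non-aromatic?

Antiaromatic

Every ring atom contributes a p orbital perpendicular to the ring (every atom in a ring double bond is sp² and brings one electron to the p orbital; each =N– nitrogen is pyridine-type (lone pair in the sp² plane, one electron in the p orbital); the boron has an empty p orbital), so the π system is cyclic and fully conjugated.
π-electron count: 4 × 2 = 8 from the double-bond units + 0 from the B(phenyl) atom = 8.
8 = 4(2); a planar, fully conjugated 4n system is antiaromatic.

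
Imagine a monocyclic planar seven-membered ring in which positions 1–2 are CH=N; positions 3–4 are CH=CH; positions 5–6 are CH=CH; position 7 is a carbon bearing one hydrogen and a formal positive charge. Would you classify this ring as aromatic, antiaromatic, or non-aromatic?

All ring atoms are sp² and supply a p orbital to the ring (each doubly-bonded ring atom is sp² with one p-orbital electron; the doubly-bonded nitrogens are pyridine-type — their lone pairs lie in the ring plane, leaving one electron in the p orbital; the carbocation has an empty p orbital); the conjugation is uninterrupted.
Counting π electrons: 3 × 2 = 6 from the double-bond units + 0 from the CH(+) atom = 6.
Since 6 = 4·1 + 2, the ring meets the 4n+2 criterion.

Aromatic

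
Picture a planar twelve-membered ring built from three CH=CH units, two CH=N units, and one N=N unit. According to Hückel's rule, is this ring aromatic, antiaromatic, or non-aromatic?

The p orbitals form a continuous loop: every atom in a ring double bond is sp² and brings one electron to the p orbital; the doubly-bonded nitrogens are pyridine-type — their lone pairs lie in the ring plane, leaving one electron in the p orbital. The ring is fully conjugated.
Adding the contributions, 6 × 2 = 12 from the 6 double-bond units.
A 4n π count (12, n = 3) in a planar conjugated ring means antiaromatic.

Antiaromatic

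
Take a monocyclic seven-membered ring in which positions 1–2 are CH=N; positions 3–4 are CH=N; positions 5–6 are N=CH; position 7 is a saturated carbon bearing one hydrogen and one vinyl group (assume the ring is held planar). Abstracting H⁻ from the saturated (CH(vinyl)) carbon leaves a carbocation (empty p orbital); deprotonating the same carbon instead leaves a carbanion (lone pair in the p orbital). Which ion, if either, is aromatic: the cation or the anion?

The cation

In either ion the ring is fully conjugated: every atom, including the new sp² carbon, supplies a p orbital.
Cation: 3 × 2 + 0 = 6 π electrons → 4(1)+2, aromatic.
Anion: 3 × 2 + 2 = 8 π electrons → 4(2), antiaromatic.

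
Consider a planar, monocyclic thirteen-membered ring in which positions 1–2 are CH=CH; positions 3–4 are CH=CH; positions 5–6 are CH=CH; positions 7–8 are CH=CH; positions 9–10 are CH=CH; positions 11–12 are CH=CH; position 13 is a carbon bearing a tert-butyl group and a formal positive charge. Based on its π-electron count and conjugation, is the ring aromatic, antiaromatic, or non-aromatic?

Antiaromatic

All ring atoms are sp² and supply a p orbital to the ring (the double-bond atoms are sp², each contributing one p electron; the carbocation has an empty p orbital); the conjugation is uninterrupted.
Tallying contributions gives 6 × 2 = 12 from the double-bond units + 0 from the C(tert-butyl)(+) atom = 12.
12 is a 4n count (n = 3), so the planar conjugated ring is antiaromatic.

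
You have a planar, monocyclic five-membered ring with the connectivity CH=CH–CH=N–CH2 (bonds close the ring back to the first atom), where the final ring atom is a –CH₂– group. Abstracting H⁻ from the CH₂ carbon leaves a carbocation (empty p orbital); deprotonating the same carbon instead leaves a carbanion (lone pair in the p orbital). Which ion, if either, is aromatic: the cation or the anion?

In both ions every ring atom is sp² and contributes a p orbital, so both rings are fully conjugated.
Cation: 2 × 2 + 0 = 4 π electrons → 4(1), antiaromatic.
Anion: 2 × 2 + 2 = 6 π electrons → 4(1)+2, aromatic.

The anion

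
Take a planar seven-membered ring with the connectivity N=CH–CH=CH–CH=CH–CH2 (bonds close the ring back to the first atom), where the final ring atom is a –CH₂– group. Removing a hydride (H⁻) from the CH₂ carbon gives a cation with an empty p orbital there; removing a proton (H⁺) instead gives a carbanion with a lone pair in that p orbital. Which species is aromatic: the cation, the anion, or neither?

In either ion the ring is fully conjugated: every atom, including the new sp² carbon, supplies a p orbital.
Cation: 3 × 2 + 0 = 6 π electrons → 4(1)+2, aromatic.
Anion: 3 × 2 + 2 = 8 π electrons → 4(2), antiaromatic.

The cation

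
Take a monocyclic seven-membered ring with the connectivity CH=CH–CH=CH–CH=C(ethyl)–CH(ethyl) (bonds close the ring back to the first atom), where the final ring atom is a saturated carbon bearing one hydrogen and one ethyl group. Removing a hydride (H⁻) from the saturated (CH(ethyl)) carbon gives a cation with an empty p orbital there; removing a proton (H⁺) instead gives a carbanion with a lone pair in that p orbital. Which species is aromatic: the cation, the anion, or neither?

Both ions have a continuous loop of p orbitals — each ring atom is sp².
Cation: 3 × 2 + 0 = 6 π electrons → 4(1)+2, aromatic.
Anion: 3 × 2 + 2 = 8 π electrons → 4(2), antiaromatic.

The cation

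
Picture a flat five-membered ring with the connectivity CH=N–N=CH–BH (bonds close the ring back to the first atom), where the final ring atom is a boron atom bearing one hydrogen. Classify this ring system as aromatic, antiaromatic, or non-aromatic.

Every ring atom contributes a p orbital perpendicular to the ring (every atom in a ring double bond is sp² and brings one electron to the p orbital; the doubly-bonded nitrogens are pyridine-type — their lone pairs lie in the ring plane, leaving one electron in the p orbital; the boron has an empty p orbital), so the π system is cyclic and fully conjugated.
Counting π electrons: 2 × 2 = 4 from the double-bond units + 0 from the BH atom = 4.
4 = 4(1); a planar, fully conjugated 4n system is antiaromatic.

Antiaromatic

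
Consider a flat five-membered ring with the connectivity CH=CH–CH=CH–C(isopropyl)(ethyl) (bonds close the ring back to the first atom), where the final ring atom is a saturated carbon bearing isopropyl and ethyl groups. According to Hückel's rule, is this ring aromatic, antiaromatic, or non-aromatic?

The C(isopropyl)(ethyl) position has four σ bonds — that saturated carbon is sp³ and has no p orbital in the ring π system — so the cyclic conjugation is interrupted.
Hückel's rule only applies to fully conjugated rings, so this one is simply non-aromatic.

Non-aromatic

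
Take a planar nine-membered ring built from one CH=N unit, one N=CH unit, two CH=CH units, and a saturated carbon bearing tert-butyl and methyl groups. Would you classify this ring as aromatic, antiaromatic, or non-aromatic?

The C(tert-butyl)(methyl) position has four σ bonds — that saturated carbon is sp³ and has no p orbital in the ring π system — so the cyclic conjugation is interrupted.
Hückel's rule only applies to fully conjugated rings, so this one is simply non-aromatic.

Non-aromatic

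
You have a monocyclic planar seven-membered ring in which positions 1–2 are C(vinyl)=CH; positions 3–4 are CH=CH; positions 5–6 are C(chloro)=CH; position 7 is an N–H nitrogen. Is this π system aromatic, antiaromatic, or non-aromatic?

Antiaromatic

All ring atoms are sp² and supply a p orbital to the ring (the double-bond atoms are sp², each contributing one p electron; the pyrrole-type nitrogen donates its lone pair from the p orbital); the conjugation is uninterrupted.
π-electron count: 3 × 2 = 6 from the double-bond units + 2 from the NH atom = 8.
With 8 = 4·2 π electrons, Hückel's rule classifies the planar ring as antiaromatic.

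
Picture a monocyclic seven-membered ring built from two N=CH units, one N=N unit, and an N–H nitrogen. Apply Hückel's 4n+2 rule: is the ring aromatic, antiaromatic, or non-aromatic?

Antiaromatic

All ring atoms are sp² and supply a p orbital to the ring (each doubly-bonded ring atom is sp² with one p-orbital electron; each sp² =N– keeps its lone pair in-plane and puts one electron into the π system; the pyrrole-type nitrogen donates its lone pair from the p orbital); the conjugation is uninterrupted.
Adding the contributions, 3 × 2 = 6 from the double-bond units + 2 from the NH atom = 8.
8 is a 4n count (n = 2), so the planar conjugated ring is antiaromatic.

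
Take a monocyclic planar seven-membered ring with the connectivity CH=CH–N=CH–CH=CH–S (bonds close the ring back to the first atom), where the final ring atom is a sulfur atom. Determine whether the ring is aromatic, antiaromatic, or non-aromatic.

Every ring atom contributes a p orbital perpendicular to the ring (every atom in a ring double bond is sp² and brings one electron to the p orbital; each =N– nitrogen is pyridine-type (lone pair in the sp² plane, one electron in the p orbital); the sulfur donates one lone pair from its p orbital), so the π system is cyclic and fully conjugated.
Adding the contributions, 3 × 2 = 6 from the double-bond units + 2 from the S atom = 8.
A 4n π count (8, n = 2) in a planar conjugated ring means antiaromatic.

Antiaromatic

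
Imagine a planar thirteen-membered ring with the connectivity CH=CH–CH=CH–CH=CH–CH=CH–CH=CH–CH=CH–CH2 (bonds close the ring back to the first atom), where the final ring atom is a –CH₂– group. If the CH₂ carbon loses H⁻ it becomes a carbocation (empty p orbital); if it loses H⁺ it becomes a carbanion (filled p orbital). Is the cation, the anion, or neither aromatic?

The anion

Both ions have a continuous loop of p orbitals — each ring atom is sp².
Cation: 6 × 2 + 0 = 12 π electrons → 4(3), antiaromatic.
Anion: 6 × 2 + 2 = 14 π electrons → 4(3)+2, aromatic.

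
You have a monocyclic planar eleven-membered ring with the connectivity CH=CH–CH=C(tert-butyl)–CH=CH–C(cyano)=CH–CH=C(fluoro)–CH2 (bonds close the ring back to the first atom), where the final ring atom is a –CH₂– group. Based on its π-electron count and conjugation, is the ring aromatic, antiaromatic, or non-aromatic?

The CH2 carbon is saturated: the tetrahedral CH₂ carbon is sp³ and has no p orbital in the ring π system. Conjugation is not continuous around the ring.
Hückel's rule only applies to fully conjugated rings, so this one is simply non-aromatic.

Non-aromatic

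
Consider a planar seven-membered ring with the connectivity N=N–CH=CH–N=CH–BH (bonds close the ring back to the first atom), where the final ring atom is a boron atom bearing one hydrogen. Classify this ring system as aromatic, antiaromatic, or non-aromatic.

Aromatic

Every ring atom contributes a p orbital perpendicular to the ring (each doubly-bonded ring atom is sp² with one p-orbital electron; the doubly-bonded nitrogens are pyridine-type — their lone pairs lie in the ring plane, leaving one electron in the p orbital; the boron has an empty p orbital), so the π system is cyclic and fully conjugated.
Tallying contributions gives 3 × 2 = 6 from the double-bond units + 0 from the BH atom = 6.
With 6 π electrons (n = 1), the Hückel 4n+2 condition holds.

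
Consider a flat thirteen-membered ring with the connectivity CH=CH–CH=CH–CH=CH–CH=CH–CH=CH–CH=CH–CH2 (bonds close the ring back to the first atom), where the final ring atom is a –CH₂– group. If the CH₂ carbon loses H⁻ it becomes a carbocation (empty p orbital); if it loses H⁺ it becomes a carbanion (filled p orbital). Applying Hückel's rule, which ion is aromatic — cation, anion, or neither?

Both ions have a continuous loop of p orbitals — each ring atom is sp².
Cation: 6 × 2 + 0 = 12 π electrons → 4(3), antiaromatic.
Anion: 6 × 2 + 2 = 14 π electrons → 4(3)+2, aromatic.

The anion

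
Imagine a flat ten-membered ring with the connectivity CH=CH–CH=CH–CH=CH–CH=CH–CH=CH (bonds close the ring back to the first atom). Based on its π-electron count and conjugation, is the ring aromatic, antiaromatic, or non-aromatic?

Check conjugation: each doubly-bonded ring atom is sp² with one p-orbital electron — every position has a p orbital, so the cyclic π system is continuous.
Adding the contributions, 5 × 2 = 10 from the 5 double-bond units.
With 10 π electrons (n = 2), the Hückel 4n+2 condition holds.

Aromatic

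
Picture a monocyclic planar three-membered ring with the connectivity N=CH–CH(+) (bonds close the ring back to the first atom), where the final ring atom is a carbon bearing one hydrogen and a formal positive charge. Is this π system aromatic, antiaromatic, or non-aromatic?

Aromatic

Every ring atom contributes a p orbital perpendicular to the ring (every atom in a ring double bond is sp² and brings one electron to the p orbital; each =N– nitrogen is pyridine-type (lone pair in the sp² plane, one electron in the p orbital); the carbocation has an empty p orbital), so the π system is cyclic and fully conjugated.
Tallying contributions gives 1 × 2 = 2 from the double-bond unit + 0 from the CH(+) atom = 2.
That gives a 4n+2 count (2, n = 0).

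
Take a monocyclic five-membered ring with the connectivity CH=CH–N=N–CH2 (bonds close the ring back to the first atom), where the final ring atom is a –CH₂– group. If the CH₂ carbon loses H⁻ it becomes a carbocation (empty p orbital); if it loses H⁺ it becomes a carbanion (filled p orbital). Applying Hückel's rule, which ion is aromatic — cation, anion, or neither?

The anion

In either ion the ring is fully conjugated: every atom, including the new sp² carbon, supplies a p orbital.
Cation: 2 × 2 + 0 = 4 π electrons → 4(1), antiaromatic.
Anion: 2 × 2 + 2 = 6 π electrons → 4(1)+2, aromatic.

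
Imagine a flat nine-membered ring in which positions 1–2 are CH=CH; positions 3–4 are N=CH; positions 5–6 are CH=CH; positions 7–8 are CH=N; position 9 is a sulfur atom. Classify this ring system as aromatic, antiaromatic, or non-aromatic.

Aromatic

All ring atoms are sp² and supply a p orbital to the ring (the double-bond atoms are sp², each contributing one p electron; each =N– nitrogen is pyridine-type (lone pair in the sp² plane, one electron in the p orbital); the sulfur donates one lone pair from its p orbital); the conjugation is uninterrupted.
Tallying contributions gives 4 × 2 = 8 from the double-bond units + 2 from the S atom = 10.
10 = 4(2) + 2, which satisfies Hückel's 4n+2 rule.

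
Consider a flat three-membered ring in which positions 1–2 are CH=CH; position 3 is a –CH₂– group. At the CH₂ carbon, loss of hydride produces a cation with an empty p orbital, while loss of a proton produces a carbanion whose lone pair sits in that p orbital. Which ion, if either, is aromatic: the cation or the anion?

The cation

In either ion the ring is fully conjugated: every atom, including the new sp² carbon, supplies a p orbital.
Cation: 1 × 2 + 0 = 2 π electrons → 4(0)+2, aromatic.
Anion: 1 × 2 + 2 = 4 π electrons → 4(1), antiaromatic.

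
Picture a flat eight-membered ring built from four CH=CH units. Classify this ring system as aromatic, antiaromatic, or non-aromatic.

Check conjugation: the double-bond atoms are sp², each contributing one p electron — every position has a p orbital, so the cyclic π system is continuous.
Adding the contributions, 4 × 2 = 8 from the 4 double-bond units.
8 is a 4n count (n = 2), so the planar conjugated ring is antiaromatic.

Antiaromatic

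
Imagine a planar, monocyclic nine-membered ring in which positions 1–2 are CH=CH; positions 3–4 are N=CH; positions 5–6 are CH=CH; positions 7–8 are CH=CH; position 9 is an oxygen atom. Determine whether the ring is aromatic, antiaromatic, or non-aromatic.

Aromatic

The p orbitals form a continuous loop: the double-bond atoms are sp², each contributing one p electron; the doubly-bonded nitrogens are pyridine-type — their lone pairs lie in the ring plane, leaving one electron in the p orbital; the oxygen donates one lone pair from its p orbital. The ring is fully conjugated.
Adding the contributions, 4 × 2 = 8 from the double-bond units + 2 from the O atom = 10.
Since 10 = 4·2 + 2, the ring meets the 4n+2 criterion.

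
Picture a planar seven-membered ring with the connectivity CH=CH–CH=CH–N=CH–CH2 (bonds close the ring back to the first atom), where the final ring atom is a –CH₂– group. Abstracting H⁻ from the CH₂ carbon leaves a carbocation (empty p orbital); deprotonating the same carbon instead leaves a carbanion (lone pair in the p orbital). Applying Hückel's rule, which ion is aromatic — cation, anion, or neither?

The cation

In either ion the ring is fully conjugated: every atom, including the new sp² carbon, supplies a p orbital.
Cation: 3 × 2 + 0 = 6 π electrons → 4(1)+2, aromatic.
Anion: 3 × 2 + 2 = 8 π electrons → 4(2), antiaromatic.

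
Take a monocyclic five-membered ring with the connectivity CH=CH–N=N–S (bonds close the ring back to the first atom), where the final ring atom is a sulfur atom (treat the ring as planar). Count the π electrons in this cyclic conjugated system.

6

The p orbitals form a continuous loop: the double-bond atoms are sp², each contributing one p electron; each =N– nitrogen is pyridine-type (lone pair in the sp² plane, one electron in the p orbital); the sulfur donates one lone pair from its p orbital. The ring is fully conjugated.
π-electron count: 2 × 2 = 4 from the double-bond units + 2 from the S atom = 6.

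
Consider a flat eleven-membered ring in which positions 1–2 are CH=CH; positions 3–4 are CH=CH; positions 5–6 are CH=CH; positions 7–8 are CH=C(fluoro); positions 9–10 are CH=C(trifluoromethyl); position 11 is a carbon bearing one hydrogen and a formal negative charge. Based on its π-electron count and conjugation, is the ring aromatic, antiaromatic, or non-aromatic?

All ring atoms are sp² and supply a p orbital to the ring (the double-bond atoms are sp², each contributing one p electron; the carbanion's lone pair occupies the p orbital); the conjugation is uninterrupted.
Counting π electrons: 5 × 2 = 10 from the double-bond units + 2 from the CH(-) atom = 12.
A 4n π count (12, n = 3) in a planar conjugated ring means antiaromatic.

Antiaromatic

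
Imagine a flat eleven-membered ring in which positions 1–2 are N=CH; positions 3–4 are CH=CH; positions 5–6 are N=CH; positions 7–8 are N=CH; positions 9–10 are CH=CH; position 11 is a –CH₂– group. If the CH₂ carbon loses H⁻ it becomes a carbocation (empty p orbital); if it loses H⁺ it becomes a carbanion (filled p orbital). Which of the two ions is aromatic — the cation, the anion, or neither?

The cation

Once that carbon is sp², every ring atom has a p orbital and both ions are fully conjugated.
Cation: 5 × 2 + 0 = 10 π electrons → 4(2)+2, aromatic.
Anion: 5 × 2 + 2 = 12 π electrons → 4(3), antiaromatic.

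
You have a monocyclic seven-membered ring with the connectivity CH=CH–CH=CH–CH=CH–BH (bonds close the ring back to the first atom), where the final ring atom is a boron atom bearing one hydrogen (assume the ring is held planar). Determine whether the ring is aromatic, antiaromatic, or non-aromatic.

Aromatic

All ring atoms are sp² and supply a p orbital to the ring (each doubly-bonded ring atom is sp² with one p-orbital electron; the boron has an empty p orbital); the conjugation is uninterrupted.
Adding the contributions, 3 × 2 = 6 from the double-bond units + 0 from the BH atom = 6.
With 6 π electrons (n = 1), the Hückel 4n+2 condition holds.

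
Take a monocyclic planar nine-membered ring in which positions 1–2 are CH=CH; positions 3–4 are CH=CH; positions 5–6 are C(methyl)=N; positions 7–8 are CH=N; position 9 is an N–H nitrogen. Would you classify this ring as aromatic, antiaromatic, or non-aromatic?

The p orbitals form a continuous loop: each doubly-bonded ring atom is sp² with one p-orbital electron; each =N– nitrogen is pyridine-type (lone pair in the sp² plane, one electron in the p orbital); the pyrrole-type nitrogen donates its lone pair from the p orbital. The ring is fully conjugated.
Counting π electrons: 4 × 2 = 8 from the double-bond units + 2 from the NH atom = 10.
10 = 4(2) + 2, which satisfies Hückel's 4n+2 rule.

Aromatic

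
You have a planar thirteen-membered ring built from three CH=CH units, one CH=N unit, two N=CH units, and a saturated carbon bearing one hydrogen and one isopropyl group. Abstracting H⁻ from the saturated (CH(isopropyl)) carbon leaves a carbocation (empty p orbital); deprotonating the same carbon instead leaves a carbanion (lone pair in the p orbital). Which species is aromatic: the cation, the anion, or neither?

Both ions have a continuous loop of p orbitals — each ring atom is sp².
Cation: 6 × 2 + 0 = 12 π electrons → 4(3), antiaromatic.
Anion: 6 × 2 + 2 = 14 π electrons → 4(3)+2, aromatic.

The anion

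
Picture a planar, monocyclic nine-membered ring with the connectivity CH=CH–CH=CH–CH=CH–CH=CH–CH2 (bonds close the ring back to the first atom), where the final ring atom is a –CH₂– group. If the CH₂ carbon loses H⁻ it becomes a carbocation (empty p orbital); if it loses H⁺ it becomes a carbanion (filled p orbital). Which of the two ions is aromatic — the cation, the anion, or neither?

The anion

In either ion the ring is fully conjugated: every atom, including the new sp² carbon, supplies a p orbital.
Cation: 4 × 2 + 0 = 8 π electrons → 4(2), antiaromatic.
Anion: 4 × 2 + 2 = 10 π electrons → 4(2)+2, aromatic.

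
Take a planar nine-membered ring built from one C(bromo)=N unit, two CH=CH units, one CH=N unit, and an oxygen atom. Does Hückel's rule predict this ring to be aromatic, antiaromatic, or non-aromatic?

All ring atoms are sp² and supply a p orbital to the ring (the double-bond atoms are sp², each contributing one p electron; each =N– nitrogen is pyridine-type (lone pair in the sp² plane, one electron in the p orbital); the oxygen donates one lone pair from its p orbital); the conjugation is uninterrupted.
π-electron count: 4 × 2 = 8 from the double-bond units + 2 from the O atom = 10.
10 = 4(2) + 2, which satisfies Hückel's 4n+2 rule.

Aromatic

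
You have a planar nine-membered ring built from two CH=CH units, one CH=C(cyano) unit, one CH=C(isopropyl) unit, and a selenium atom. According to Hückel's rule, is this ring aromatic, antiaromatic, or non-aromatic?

Check conjugation: each doubly-bonded ring atom is sp² with one p-orbital electron; the selenium donates one lone pair from its p orbital — every position has a p orbital, so the cyclic π system is continuous.
Tallying contributions gives 4 × 2 = 8 from the double-bond units + 2 from the Se atom = 10.
With 10 π electrons (n = 2), the Hückel 4n+2 condition holds.

Aromatic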